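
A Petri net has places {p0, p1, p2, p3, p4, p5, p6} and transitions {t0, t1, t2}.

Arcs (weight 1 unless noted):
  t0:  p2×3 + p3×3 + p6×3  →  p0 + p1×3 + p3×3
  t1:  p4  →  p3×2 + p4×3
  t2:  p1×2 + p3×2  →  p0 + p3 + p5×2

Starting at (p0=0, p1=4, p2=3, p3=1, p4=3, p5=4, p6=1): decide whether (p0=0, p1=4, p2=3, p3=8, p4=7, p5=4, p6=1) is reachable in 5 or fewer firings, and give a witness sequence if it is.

NO — not reachable within 5 firings

depth 0: 1 marking
depth 1: 2 markings reached so far
depth 2: 4 markings reached so far
depth 3: 7 markings reached so far
depth 4: 10 markings reached so far
depth 5: 13 markings reached so far
target is not among the 13 markings reachable within 5 steps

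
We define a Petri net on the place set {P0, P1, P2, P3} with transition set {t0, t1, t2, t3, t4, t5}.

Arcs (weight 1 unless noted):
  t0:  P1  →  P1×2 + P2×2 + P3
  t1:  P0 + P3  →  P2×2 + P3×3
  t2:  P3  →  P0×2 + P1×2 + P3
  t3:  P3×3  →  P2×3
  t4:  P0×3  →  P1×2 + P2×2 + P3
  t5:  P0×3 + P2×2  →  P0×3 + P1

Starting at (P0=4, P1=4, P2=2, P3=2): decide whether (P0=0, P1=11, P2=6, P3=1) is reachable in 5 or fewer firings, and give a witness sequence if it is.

depth 0: 1 marking
depth 1: 6 markings reached so far
depth 2: 22 markings reached so far
depth 3: 60 markings reached so far
depth 4: 135 markings reached so far
depth 5: 268 markings reached so far
target is not among the 268 markings reachable within 5 steps

NO — not reachable within 5 firings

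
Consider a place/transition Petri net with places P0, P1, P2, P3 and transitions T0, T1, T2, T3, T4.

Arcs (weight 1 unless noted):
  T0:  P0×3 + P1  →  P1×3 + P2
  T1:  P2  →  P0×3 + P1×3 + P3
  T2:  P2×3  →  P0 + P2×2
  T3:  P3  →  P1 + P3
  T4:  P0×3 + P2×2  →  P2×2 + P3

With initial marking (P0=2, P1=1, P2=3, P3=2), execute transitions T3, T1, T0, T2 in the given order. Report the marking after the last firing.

step 1: fire T3:  (P0=2, P1=1, P2=3, P3=2) → (P0=2, P1=2, P2=3, P3=2)
step 2: fire T1:  (P0=2, P1=2, P2=3, P3=2) → (P0=5, P1=5, P2=2, P3=3)
step 3: fire T0:  (P0=5, P1=5, P2=2, P3=3) → (P0=2, P1=7, P2=3, P3=3)
step 4: fire T2:  (P0=2, P1=7, P2=3, P3=3) → (P0=3, P1=7, P2=2, P3=3)

(P0=3, P1=7, P2=2, P3=3)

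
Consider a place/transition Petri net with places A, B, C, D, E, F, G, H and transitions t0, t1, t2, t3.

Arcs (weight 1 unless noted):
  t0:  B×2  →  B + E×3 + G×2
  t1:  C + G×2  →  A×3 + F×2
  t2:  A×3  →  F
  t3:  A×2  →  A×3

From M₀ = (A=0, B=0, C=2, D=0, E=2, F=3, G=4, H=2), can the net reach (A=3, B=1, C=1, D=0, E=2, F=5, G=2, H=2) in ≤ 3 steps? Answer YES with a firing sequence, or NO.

NO — not reachable within 3 firings

depth 0: 1 marking
depth 1: 2 markings reached so far
depth 2: 5 markings reached so far
depth 3: 9 markings reached so far
target is not among the 9 markings reachable within 3 steps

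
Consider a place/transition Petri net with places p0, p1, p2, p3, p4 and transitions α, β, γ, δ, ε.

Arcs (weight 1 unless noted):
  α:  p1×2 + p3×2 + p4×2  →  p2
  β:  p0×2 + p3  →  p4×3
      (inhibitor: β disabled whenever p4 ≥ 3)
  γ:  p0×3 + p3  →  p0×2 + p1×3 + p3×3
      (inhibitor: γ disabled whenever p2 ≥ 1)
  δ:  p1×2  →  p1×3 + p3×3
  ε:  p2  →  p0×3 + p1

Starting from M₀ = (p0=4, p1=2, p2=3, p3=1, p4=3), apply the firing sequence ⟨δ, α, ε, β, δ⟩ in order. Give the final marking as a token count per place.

(p0=5, p1=3, p2=3, p3=4, p4=4)

step 1: fire δ:  (p0=4, p1=2, p2=3, p3=1, p4=3) → (p0=4, p1=3, p2=3, p3=4, p4=3)
step 2: fire α:  (p0=4, p1=3, p2=3, p3=4, p4=3) → (p0=4, p1=1, p2=4, p3=2, p4=1)
step 3: fire ε:  (p0=4, p1=1, p2=4, p3=2, p4=1) → (p0=7, p1=2, p2=3, p3=2, p4=1)
step 4: fire β:  (p0=7, p1=2, p2=3, p3=2, p4=1) → (p0=5, p1=2, p2=3, p3=1, p4=4)
step 5: fire δ:  (p0=5, p1=2, p2=3, p3=1, p4=4) → (p0=5, p1=3, p2=3, p3=4, p4=4)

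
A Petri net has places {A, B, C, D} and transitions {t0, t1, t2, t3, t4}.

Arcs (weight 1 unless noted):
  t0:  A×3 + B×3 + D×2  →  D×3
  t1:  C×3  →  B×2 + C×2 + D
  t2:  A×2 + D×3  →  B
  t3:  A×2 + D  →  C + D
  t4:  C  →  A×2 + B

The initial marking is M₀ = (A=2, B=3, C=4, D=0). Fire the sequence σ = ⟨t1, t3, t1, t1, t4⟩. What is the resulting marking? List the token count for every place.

step 1: fire t1:  (A=2, B=3, C=4, D=0) → (A=2, B=5, C=3, D=1)
step 2: fire t3:  (A=2, B=5, C=3, D=1) → (A=0, B=5, C=4, D=1)
step 3: fire t1:  (A=0, B=5, C=4, D=1) → (A=0, B=7, C=3, D=2)
step 4: fire t1:  (A=0, B=7, C=3, D=2) → (A=0, B=9, C=2, D=3)
step 5: fire t4:  (A=0, B=9, C=2, D=3) → (A=2, B=10, C=1, D=3)

(A=2, B=10, C=1, D=3)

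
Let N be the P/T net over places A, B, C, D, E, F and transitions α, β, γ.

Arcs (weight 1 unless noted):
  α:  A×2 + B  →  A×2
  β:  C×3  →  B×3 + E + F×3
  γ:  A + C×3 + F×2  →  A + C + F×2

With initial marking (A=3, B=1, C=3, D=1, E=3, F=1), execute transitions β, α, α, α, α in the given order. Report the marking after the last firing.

step 1: fire β:  (A=3, B=1, C=3, D=1, E=3, F=1) → (A=3, B=4, C=0, D=1, E=4, F=4)
step 2: fire α:  (A=3, B=4, C=0, D=1, E=4, F=4) → (A=3, B=3, C=0, D=1, E=4, F=4)
step 3: fire α:  (A=3, B=3, C=0, D=1, E=4, F=4) → (A=3, B=2, C=0, D=1, E=4, F=4)
step 4: fire α:  (A=3, B=2, C=0, D=1, E=4, F=4) → (A=3, B=1, C=0, D=1, E=4, F=4)
step 5: fire α:  (A=3, B=1, C=0, D=1, E=4, F=4) → (A=3, B=0, C=0, D=1, E=4, F=4)

(A=3, B=0, C=0, D=1, E=4, F=4)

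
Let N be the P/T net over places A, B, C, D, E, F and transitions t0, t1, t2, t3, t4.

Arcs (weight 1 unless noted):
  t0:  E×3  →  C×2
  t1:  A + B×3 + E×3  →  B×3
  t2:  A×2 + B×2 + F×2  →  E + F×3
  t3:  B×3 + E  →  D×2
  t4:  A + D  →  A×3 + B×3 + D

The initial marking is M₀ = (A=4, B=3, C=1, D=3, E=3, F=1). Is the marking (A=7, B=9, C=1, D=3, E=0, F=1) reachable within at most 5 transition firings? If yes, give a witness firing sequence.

step 1: fire t1:  (A=4, B=3, C=1, D=3, E=3, F=1) → (A=3, B=3, C=1, D=3, E=0, F=1)
step 2: fire t4:  (A=3, B=3, C=1, D=3, E=0, F=1) → (A=5, B=6, C=1, D=3, E=0, F=1)
step 3: fire t4:  (A=5, B=6, C=1, D=3, E=0, F=1) → (A=7, B=9, C=1, D=3, E=0, F=1)

YES — reachable via ⟨t1, t4, t4⟩ (3 firings)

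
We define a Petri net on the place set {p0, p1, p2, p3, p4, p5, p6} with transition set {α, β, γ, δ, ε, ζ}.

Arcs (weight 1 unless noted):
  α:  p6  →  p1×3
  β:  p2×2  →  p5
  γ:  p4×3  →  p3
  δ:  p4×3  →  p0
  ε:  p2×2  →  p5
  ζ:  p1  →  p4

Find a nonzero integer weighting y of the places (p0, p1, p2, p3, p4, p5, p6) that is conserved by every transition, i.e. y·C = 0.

Incidence matrix C (rows=places, cols=transitions):
        α    β    γ    δ    ε    ζ
   p0   0    0    0    1    0    0
   p1   3    0    0    0    0   -1
   p2   0   -2    0    0   -2    0
   p3   0    0    1    0    0    0
   p4   0    0   -3   -3    0    1
   p5   0    1    0    0    1    0
   p6  -1    0    0    0    0    0

Candidate y = [0, 0, 1, 0, 0, 2, 0]; check y·C column-wise:
  col α: 0·3 + 1·0 + 2·0 + 0·-1 = 0
  col β: 1·-2 + 2·1 = 0
  col γ: 1·0 + 0·1 + 0·-3 + 2·0 = 0
  col δ: 0·1 + 1·0 + 0·-3 + 2·0 = 0
  col ε: 1·-2 + 2·1 = 0
  col ζ: 0·-1 + 1·0 + 0·1 + 2·0 = 0

y = (p0:0, p1:0, p2:1, p3:0, p4:0, p5:2, p6:0)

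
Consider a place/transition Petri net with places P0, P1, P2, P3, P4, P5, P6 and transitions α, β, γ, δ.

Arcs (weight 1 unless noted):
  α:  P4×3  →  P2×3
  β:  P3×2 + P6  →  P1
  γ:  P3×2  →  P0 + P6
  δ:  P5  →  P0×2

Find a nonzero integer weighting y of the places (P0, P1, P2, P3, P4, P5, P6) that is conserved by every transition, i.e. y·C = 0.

Incidence matrix C (rows=places, cols=transitions):
        α    β    γ    δ
   P0   0    0    1    2
   P1   0    1    0    0
   P2   3    0    0    0
   P3   0   -2   -2    0
   P4  -3    0    0    0
   P5   0    0    0   -1
   P6   0   -1    1    0

Candidate y = [0, 0, 1, 0, 1, 0, 0]; check y·C column-wise:
  col α: 1·3 + 1·-3 = 0
  col β: 0·1 + 1·0 + 0·-2 + 1·0 + 0·-1 = 0
  col γ: 0·1 + 1·0 + 0·-2 + 1·0 + 0·1 = 0
  col δ: 0·2 + 1·0 + 1·0 + 0·-1 = 0

y = (P0:0, P1:0, P2:1, P3:0, P4:1, P5:0, P6:0)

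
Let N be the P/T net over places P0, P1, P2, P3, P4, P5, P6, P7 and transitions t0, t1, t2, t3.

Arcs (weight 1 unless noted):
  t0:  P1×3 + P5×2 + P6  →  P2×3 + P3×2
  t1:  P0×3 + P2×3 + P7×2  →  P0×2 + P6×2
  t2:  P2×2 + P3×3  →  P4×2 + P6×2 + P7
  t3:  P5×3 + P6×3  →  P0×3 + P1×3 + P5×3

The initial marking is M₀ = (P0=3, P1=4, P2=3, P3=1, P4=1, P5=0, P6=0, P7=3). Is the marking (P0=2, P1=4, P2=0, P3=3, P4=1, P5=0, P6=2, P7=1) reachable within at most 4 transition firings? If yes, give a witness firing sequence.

NO — not reachable within 4 firings

depth 0: 1 marking
depth 1: 2 markings reached so far
depth 2: 2 markings reached so far
(frontier empty at depth 2; search complete)
target is not among the 2 markings reachable within 4 steps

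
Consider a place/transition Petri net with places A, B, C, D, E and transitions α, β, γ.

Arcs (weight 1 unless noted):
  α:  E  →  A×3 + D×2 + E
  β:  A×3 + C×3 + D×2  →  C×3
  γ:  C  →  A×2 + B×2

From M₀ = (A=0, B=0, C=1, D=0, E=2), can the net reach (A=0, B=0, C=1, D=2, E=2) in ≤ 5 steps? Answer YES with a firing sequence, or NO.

depth 0: 1 marking
depth 1: 3 markings reached so far
depth 2: 5 markings reached so far
depth 3: 7 markings reached so far
depth 4: 9 markings reached so far
depth 5: 11 markings reached so far
target is not among the 11 markings reachable within 5 steps

NO — not reachable within 5 firings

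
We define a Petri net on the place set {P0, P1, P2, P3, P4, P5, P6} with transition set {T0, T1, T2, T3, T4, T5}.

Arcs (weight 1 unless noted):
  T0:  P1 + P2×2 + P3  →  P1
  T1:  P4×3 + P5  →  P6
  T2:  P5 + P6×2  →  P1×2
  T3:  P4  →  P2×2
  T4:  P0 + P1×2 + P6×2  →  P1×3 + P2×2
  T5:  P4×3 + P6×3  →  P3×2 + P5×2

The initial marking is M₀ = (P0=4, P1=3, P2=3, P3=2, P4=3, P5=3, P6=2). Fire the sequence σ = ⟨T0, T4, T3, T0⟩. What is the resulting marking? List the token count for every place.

(P0=3, P1=4, P2=3, P3=0, P4=2, P5=3, P6=0)

step 1: fire T0:  (P0=4, P1=3, P2=3, P3=2, P4=3, P5=3, P6=2) → (P0=4, P1=3, P2=1, P3=1, P4=3, P5=3, P6=2)
step 2: fire T4:  (P0=4, P1=3, P2=1, P3=1, P4=3, P5=3, P6=2) → (P0=3, P1=4, P2=3, P3=1, P4=3, P5=3, P6=0)
step 3: fire T3:  (P0=3, P1=4, P2=3, P3=1, P4=3, P5=3, P6=0) → (P0=3, P1=4, P2=5, P3=1, P4=2, P5=3, P6=0)
step 4: fire T0:  (P0=3, P1=4, P2=5, P3=1, P4=2, P5=3, P6=0) → (P0=3, P1=4, P2=3, P3=0, P4=2, P5=3, P6=0)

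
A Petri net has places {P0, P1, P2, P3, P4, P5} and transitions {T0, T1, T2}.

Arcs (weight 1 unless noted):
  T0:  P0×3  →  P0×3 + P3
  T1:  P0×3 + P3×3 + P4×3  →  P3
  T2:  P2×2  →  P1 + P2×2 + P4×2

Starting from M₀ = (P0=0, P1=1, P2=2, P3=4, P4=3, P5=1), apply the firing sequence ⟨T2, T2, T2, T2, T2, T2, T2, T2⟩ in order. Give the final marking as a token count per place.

step 1: fire T2:  (P0=0, P1=1, P2=2, P3=4, P4=3, P5=1) → (P0=0, P1=2, P2=2, P3=4, P4=5, P5=1)
step 2: fire T2:  (P0=0, P1=2, P2=2, P3=4, P4=5, P5=1) → (P0=0, P1=3, P2=2, P3=4, P4=7, P5=1)
step 3: fire T2:  (P0=0, P1=3, P2=2, P3=4, P4=7, P5=1) → (P0=0, P1=4, P2=2, P3=4, P4=9, P5=1)
step 4: fire T2:  (P0=0, P1=4, P2=2, P3=4, P4=9, P5=1) → (P0=0, P1=5, P2=2, P3=4, P4=11, P5=1)
step 5: fire T2:  (P0=0, P1=5, P2=2, P3=4, P4=11, P5=1) → (P0=0, P1=6, P2=2, P3=4, P4=13, P5=1)
step 6: fire T2:  (P0=0, P1=6, P2=2, P3=4, P4=13, P5=1) → (P0=0, P1=7, P2=2, P3=4, P4=15, P5=1)
step 7: fire T2:  (P0=0, P1=7, P2=2, P3=4, P4=15, P5=1) → (P0=0, P1=8, P2=2, P3=4, P4=17, P5=1)
step 8: fire T2:  (P0=0, P1=8, P2=2, P3=4, P4=17, P5=1) → (P0=0, P1=9, P2=2, P3=4, P4=19, P5=1)

(P0=0, P1=9, P2=2, P3=4, P4=19, P5=1)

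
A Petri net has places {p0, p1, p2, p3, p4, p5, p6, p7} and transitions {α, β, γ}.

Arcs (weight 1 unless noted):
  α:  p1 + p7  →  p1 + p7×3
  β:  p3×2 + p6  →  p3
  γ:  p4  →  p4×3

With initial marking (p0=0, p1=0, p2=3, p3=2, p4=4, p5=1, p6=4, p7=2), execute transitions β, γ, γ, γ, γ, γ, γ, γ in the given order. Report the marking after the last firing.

(p0=0, p1=0, p2=3, p3=1, p4=18, p5=1, p6=3, p7=2)

step 1: fire β:  (p0=0, p1=0, p2=3, p3=2, p4=4, p5=1, p6=4, p7=2) → (p0=0, p1=0, p2=3, p3=1, p4=4, p5=1, p6=3, p7=2)
step 2: fire γ:  (p0=0, p1=0, p2=3, p3=1, p4=4, p5=1, p6=3, p7=2) → (p0=0, p1=0, p2=3, p3=1, p4=6, p5=1, p6=3, p7=2)
step 3: fire γ:  (p0=0, p1=0, p2=3, p3=1, p4=6, p5=1, p6=3, p7=2) → (p0=0, p1=0, p2=3, p3=1, p4=8, p5=1, p6=3, p7=2)
step 4: fire γ:  (p0=0, p1=0, p2=3, p3=1, p4=8, p5=1, p6=3, p7=2) → (p0=0, p1=0, p2=3, p3=1, p4=10, p5=1, p6=3, p7=2)
step 5: fire γ:  (p0=0, p1=0, p2=3, p3=1, p4=10, p5=1, p6=3, p7=2) → (p0=0, p1=0, p2=3, p3=1, p4=12, p5=1, p6=3, p7=2)
step 6: fire γ:  (p0=0, p1=0, p2=3, p3=1, p4=12, p5=1, p6=3, p7=2) → (p0=0, p1=0, p2=3, p3=1, p4=14, p5=1, p6=3, p7=2)
step 7: fire γ:  (p0=0, p1=0, p2=3, p3=1, p4=14, p5=1, p6=3, p7=2) → (p0=0, p1=0, p2=3, p3=1, p4=16, p5=1, p6=3, p7=2)
step 8: fire γ:  (p0=0, p1=0, p2=3, p3=1, p4=16, p5=1, p6=3, p7=2) → (p0=0, p1=0, p2=3, p3=1, p4=18, p5=1, p6=3, p7=2)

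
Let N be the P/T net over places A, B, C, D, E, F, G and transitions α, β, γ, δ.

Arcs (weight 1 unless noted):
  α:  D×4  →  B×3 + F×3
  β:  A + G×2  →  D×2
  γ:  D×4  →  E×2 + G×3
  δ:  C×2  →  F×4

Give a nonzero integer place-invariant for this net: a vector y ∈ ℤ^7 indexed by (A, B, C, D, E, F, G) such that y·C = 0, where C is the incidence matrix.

y = (A:6, B:4, C:0, D:3, E:6, F:0, G:0)

Incidence matrix C (rows=places, cols=transitions):
        α    β    γ    δ
    A   0   -1    0    0
    B   3    0    0    0
    C   0    0    0   -2
    D  -4    2   -4    0
    E   0    0    2    0
    F   3    0    0    4
    G   0   -2    3    0

Candidate y = [6, 4, 0, 3, 6, 0, 0]; check y·C column-wise:
  col α: 6·0 + 4·3 + 3·-4 + 6·0 + 0·3 = 0
  col β: 6·-1 + 4·0 + 3·2 + 6·0 + 0·-2 = 0
  col γ: 6·0 + 4·0 + 3·-4 + 6·2 + 0·3 = 0
  col δ: 6·0 + 4·0 + 0·-2 + 3·0 + 6·0 + 0·4 = 0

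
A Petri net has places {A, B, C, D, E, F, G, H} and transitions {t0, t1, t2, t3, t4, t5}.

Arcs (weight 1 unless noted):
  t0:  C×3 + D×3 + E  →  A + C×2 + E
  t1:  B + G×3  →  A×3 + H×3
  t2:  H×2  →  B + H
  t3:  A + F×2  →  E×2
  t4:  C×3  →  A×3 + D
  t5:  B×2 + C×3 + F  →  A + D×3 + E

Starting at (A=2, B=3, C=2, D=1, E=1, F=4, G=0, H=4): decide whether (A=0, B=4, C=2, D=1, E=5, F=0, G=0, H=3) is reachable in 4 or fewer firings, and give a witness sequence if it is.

step 1: fire t2:  (A=2, B=3, C=2, D=1, E=1, F=4, G=0, H=4) → (A=2, B=4, C=2, D=1, E=1, F=4, G=0, H=3)
step 2: fire t3:  (A=2, B=4, C=2, D=1, E=1, F=4, G=0, H=3) → (A=1, B=4, C=2, D=1, E=3, F=2, G=0, H=3)
step 3: fire t3:  (A=1, B=4, C=2, D=1, E=3, F=2, G=0, H=3) → (A=0, B=4, C=2, D=1, E=5, F=0, G=0, H=3)

YES — reachable via ⟨t2, t3, t3⟩ (3 firings)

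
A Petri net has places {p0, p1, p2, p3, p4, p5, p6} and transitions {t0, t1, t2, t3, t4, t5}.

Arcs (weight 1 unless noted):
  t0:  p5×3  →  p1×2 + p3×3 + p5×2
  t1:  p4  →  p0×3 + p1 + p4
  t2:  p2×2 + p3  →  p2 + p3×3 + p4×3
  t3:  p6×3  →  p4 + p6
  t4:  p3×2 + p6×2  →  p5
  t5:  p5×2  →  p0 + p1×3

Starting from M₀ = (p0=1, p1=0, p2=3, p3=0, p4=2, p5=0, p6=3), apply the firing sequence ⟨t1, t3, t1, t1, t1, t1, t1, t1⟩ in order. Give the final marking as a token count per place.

(p0=22, p1=7, p2=3, p3=0, p4=3, p5=0, p6=1)

step 1: fire t1:  (p0=1, p1=0, p2=3, p3=0, p4=2, p5=0, p6=3) → (p0=4, p1=1, p2=3, p3=0, p4=2, p5=0, p6=3)
step 2: fire t3:  (p0=4, p1=1, p2=3, p3=0, p4=2, p5=0, p6=3) → (p0=4, p1=1, p2=3, p3=0, p4=3, p5=0, p6=1)
step 3: fire t1:  (p0=4, p1=1, p2=3, p3=0, p4=3, p5=0, p6=1) → (p0=7, p1=2, p2=3, p3=0, p4=3, p5=0, p6=1)
step 4: fire t1:  (p0=7, p1=2, p2=3, p3=0, p4=3, p5=0, p6=1) → (p0=10, p1=3, p2=3, p3=0, p4=3, p5=0, p6=1)
step 5: fire t1:  (p0=10, p1=3, p2=3, p3=0, p4=3, p5=0, p6=1) → (p0=13, p1=4, p2=3, p3=0, p4=3, p5=0, p6=1)
step 6: fire t1:  (p0=13, p1=4, p2=3, p3=0, p4=3, p5=0, p6=1) → (p0=16, p1=5, p2=3, p3=0, p4=3, p5=0, p6=1)
step 7: fire t1:  (p0=16, p1=5, p2=3, p3=0, p4=3, p5=0, p6=1) → (p0=19, p1=6, p2=3, p3=0, p4=3, p5=0, p6=1)
step 8: fire t1:  (p0=19, p1=6, p2=3, p3=0, p4=3, p5=0, p6=1) → (p0=22, p1=7, p2=3, p3=0, p4=3, p5=0, p6=1)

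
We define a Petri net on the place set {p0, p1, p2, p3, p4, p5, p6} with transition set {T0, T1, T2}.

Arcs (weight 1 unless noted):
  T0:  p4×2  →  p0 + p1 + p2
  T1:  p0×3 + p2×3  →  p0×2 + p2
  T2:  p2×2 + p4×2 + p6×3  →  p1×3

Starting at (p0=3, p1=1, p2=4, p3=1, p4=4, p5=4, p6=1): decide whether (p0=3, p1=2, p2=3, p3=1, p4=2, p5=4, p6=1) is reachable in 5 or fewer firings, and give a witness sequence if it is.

YES — reachable via ⟨T0, T1⟩ (2 firings)

step 1: fire T0:  (p0=3, p1=1, p2=4, p3=1, p4=4, p5=4, p6=1) → (p0=4, p1=2, p2=5, p3=1, p4=2, p5=4, p6=1)
step 2: fire T1:  (p0=4, p1=2, p2=5, p3=1, p4=2, p5=4, p6=1) → (p0=3, p1=2, p2=3, p3=1, p4=2, p5=4, p6=1)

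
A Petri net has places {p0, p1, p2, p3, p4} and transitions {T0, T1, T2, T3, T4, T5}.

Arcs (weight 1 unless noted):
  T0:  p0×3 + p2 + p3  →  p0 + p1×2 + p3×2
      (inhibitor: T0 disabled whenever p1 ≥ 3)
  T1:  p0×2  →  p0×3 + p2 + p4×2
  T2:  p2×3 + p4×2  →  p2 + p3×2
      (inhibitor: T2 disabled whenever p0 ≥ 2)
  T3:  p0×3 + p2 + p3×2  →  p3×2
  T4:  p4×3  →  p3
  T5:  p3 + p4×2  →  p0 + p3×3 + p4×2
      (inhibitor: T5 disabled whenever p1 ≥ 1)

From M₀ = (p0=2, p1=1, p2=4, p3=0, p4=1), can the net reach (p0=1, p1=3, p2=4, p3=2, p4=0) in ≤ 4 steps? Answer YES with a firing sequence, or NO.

step 1: fire T1:  (p0=2, p1=1, p2=4, p3=0, p4=1) → (p0=3, p1=1, p2=5, p3=0, p4=3)
step 2: fire T4:  (p0=3, p1=1, p2=5, p3=0, p4=3) → (p0=3, p1=1, p2=5, p3=1, p4=0)
step 3: fire T0:  (p0=3, p1=1, p2=5, p3=1, p4=0) → (p0=1, p1=3, p2=4, p3=2, p4=0)

YES — reachable via ⟨T1, T4, T0⟩ (3 firings)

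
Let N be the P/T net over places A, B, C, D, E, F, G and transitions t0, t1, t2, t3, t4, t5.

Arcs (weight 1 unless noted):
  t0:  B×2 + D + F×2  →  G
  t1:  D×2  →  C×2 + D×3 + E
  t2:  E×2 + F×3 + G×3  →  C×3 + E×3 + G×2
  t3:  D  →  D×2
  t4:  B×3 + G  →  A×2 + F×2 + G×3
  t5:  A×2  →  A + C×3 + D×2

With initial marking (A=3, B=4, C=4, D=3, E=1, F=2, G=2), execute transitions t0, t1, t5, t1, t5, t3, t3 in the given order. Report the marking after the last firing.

step 1: fire t0:  (A=3, B=4, C=4, D=3, E=1, F=2, G=2) → (A=3, B=2, C=4, D=2, E=1, F=0, G=3)
step 2: fire t1:  (A=3, B=2, C=4, D=2, E=1, F=0, G=3) → (A=3, B=2, C=6, D=3, E=2, F=0, G=3)
step 3: fire t5:  (A=3, B=2, C=6, D=3, E=2, F=0, G=3) → (A=2, B=2, C=9, D=5, E=2, F=0, G=3)
step 4: fire t1:  (A=2, B=2, C=9, D=5, E=2, F=0, G=3) → (A=2, B=2, C=11, D=6, E=3, F=0, G=3)
step 5: fire t5:  (A=2, B=2, C=11, D=6, E=3, F=0, G=3) → (A=1, B=2, C=14, D=8, E=3, F=0, G=3)
step 6: fire t3:  (A=1, B=2, C=14, D=8, E=3, F=0, G=3) → (A=1, B=2, C=14, D=9, E=3, F=0, G=3)
step 7: fire t3:  (A=1, B=2, C=14, D=9, E=3, F=0, G=3) → (A=1, B=2, C=14, D=10, E=3, F=0, G=3)

(A=1, B=2, C=14, D=10, E=3, F=0, G=3)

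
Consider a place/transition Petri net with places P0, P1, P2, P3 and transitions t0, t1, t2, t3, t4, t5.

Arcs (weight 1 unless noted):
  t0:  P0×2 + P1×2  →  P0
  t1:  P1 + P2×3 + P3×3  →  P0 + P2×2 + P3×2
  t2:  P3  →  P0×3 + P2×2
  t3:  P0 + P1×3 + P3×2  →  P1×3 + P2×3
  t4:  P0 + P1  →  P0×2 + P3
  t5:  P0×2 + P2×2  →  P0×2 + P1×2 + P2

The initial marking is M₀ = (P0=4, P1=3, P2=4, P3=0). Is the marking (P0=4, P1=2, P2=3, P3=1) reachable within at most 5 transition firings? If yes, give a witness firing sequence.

step 1: fire t0:  (P0=4, P1=3, P2=4, P3=0) → (P0=3, P1=1, P2=4, P3=0)
step 2: fire t4:  (P0=3, P1=1, P2=4, P3=0) → (P0=4, P1=0, P2=4, P3=1)
step 3: fire t5:  (P0=4, P1=0, P2=4, P3=1) → (P0=4, P1=2, P2=3, P3=1)

YES — reachable via ⟨t0, t4, t5⟩ (3 firings)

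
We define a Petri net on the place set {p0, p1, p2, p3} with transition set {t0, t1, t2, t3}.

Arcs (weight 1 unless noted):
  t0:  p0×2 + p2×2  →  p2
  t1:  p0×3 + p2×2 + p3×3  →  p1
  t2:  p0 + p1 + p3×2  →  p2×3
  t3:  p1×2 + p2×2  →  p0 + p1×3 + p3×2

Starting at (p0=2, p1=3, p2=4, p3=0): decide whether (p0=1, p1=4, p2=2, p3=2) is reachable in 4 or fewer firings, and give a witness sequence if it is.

step 1: fire t0:  (p0=2, p1=3, p2=4, p3=0) → (p0=0, p1=3, p2=3, p3=0)
step 2: fire t3:  (p0=0, p1=3, p2=3, p3=0) → (p0=1, p1=4, p2=1, p3=2)
step 3: fire t2:  (p0=1, p1=4, p2=1, p3=2) → (p0=0, p1=3, p2=4, p3=0)
step 4: fire t3:  (p0=0, p1=3, p2=4, p3=0) → (p0=1, p1=4, p2=2, p3=2)

YES — reachable via ⟨t0, t3, t2, t3⟩ (4 firings)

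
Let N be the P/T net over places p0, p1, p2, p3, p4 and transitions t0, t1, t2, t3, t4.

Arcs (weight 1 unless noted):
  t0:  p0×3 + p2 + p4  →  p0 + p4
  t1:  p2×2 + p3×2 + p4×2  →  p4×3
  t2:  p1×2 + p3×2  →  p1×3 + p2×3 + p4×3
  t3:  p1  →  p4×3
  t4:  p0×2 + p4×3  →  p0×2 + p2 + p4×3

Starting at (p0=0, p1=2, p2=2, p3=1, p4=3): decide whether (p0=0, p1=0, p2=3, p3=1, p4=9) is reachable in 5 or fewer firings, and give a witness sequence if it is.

NO — not reachable within 5 firings

depth 0: 1 marking
depth 1: 2 markings reached so far
depth 2: 3 markings reached so far
depth 3: 3 markings reached so far
(frontier empty at depth 3; search complete)
target is not among the 3 markings reachable within 5 steps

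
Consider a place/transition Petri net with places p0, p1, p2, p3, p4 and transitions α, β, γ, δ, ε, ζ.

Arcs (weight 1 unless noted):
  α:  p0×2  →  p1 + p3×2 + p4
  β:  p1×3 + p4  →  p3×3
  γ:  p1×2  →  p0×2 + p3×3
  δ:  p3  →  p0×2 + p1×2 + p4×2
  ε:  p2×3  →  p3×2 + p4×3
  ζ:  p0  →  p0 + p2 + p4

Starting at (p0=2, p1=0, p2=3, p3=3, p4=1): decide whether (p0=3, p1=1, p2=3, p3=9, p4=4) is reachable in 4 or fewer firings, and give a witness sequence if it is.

depth 0: 1 marking
depth 1: 5 markings reached so far
depth 2: 14 markings reached so far
depth 3: 33 markings reached so far
depth 4: 68 markings reached so far
target is not among the 68 markings reachable within 4 steps

NO — not reachable within 4 firings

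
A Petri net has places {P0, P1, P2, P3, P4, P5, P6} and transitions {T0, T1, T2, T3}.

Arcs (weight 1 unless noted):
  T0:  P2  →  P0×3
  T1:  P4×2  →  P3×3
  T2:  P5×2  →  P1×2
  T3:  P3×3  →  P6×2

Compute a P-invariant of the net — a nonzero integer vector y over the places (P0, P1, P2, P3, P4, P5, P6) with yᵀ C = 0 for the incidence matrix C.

Incidence matrix C (rows=places, cols=transitions):
       T0   T1   T2   T3
   P0   3    0    0    0
   P1   0    0    2    0
   P2  -1    0    0    0
   P3   0    3    0   -3
   P4   0   -2    0    0
   P5   0    0   -2    0
   P6   0    0    0    2

Candidate y = [1, 0, 3, 0, 0, 0, 0]; check y·C column-wise:
  col T0: 1·3 + 3·-1 = 0
  col T1: 1·0 + 3·0 + 0·3 + 0·-2 = 0
  col T2: 1·0 + 0·2 + 3·0 + 0·-2 = 0
  col T3: 1·0 + 3·0 + 0·-3 + 0·2 = 0

y = (P0:1, P1:0, P2:3, P3:0, P4:0, P5:0, P6:0)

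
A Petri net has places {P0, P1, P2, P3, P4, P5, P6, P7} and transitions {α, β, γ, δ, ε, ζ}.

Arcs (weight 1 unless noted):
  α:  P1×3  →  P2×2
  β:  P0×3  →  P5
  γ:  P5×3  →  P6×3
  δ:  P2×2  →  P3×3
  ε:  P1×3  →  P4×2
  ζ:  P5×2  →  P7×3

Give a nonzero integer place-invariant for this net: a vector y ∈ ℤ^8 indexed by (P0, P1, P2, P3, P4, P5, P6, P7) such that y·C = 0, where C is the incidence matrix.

Incidence matrix C (rows=places, cols=transitions):
        α    β    γ    δ    ε    ζ
   P0   0   -3    0    0    0    0
   P1  -3    0    0    0   -3    0
   P2   2    0    0   -2    0    0
   P3   0    0    0    3    0    0
   P4   0    0    0    0    2    0
   P5   0    1   -3    0    0   -2
   P6   0    0    3    0    0    0
   P7   0    0    0    0    0    3

Candidate y = [0, 2, 3, 2, 3, 0, 0, 0]; check y·C column-wise:
  col α: 2·-3 + 3·2 + 2·0 + 3·0 = 0
  col β: 0·-3 + 2·0 + 3·0 + 2·0 + 3·0 + 0·1 = 0
  col γ: 2·0 + 3·0 + 2·0 + 3·0 + 0·-3 + 0·3 = 0
  col δ: 2·0 + 3·-2 + 2·3 + 3·0 = 0
  col ε: 2·-3 + 3·0 + 2·0 + 3·2 = 0
  col ζ: 2·0 + 3·0 + 2·0 + 3·0 + 0·-2 + 0·3 = 0

y = (P0:0, P1:2, P2:3, P3:2, P4:3, P5:0, P6:0, P7:0)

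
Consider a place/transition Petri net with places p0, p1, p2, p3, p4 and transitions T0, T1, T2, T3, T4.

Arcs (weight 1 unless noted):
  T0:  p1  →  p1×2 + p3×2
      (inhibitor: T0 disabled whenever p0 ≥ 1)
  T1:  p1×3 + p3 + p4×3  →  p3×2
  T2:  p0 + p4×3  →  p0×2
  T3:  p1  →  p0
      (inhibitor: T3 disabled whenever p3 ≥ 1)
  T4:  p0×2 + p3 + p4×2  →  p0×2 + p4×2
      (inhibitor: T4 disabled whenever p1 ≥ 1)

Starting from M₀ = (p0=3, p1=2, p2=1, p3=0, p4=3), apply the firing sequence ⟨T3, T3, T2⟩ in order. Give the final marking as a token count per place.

(p0=6, p1=0, p2=1, p3=0, p4=0)

step 1: fire T3:  (p0=3, p1=2, p2=1, p3=0, p4=3) → (p0=4, p1=1, p2=1, p3=0, p4=3)
step 2: fire T3:  (p0=4, p1=1, p2=1, p3=0, p4=3) → (p0=5, p1=0, p2=1, p3=0, p4=3)
step 3: fire T2:  (p0=5, p1=0, p2=1, p3=0, p4=3) → (p0=6, p1=0, p2=1, p3=0, p4=0)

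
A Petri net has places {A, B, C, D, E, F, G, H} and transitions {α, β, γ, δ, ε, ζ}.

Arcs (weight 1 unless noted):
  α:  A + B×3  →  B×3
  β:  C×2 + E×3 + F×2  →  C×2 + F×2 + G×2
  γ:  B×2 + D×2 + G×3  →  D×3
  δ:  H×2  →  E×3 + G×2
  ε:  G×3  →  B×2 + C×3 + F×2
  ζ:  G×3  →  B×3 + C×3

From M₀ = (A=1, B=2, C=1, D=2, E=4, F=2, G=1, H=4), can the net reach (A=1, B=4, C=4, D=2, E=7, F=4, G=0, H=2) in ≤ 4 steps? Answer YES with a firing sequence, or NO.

YES — reachable via ⟨δ, ε⟩ (2 firings)

step 1: fire δ:  (A=1, B=2, C=1, D=2, E=4, F=2, G=1, H=4) → (A=1, B=2, C=1, D=2, E=7, F=2, G=3, H=2)
step 2: fire ε:  (A=1, B=2, C=1, D=2, E=7, F=2, G=3, H=2) → (A=1, B=4, C=4, D=2, E=7, F=4, G=0, H=2)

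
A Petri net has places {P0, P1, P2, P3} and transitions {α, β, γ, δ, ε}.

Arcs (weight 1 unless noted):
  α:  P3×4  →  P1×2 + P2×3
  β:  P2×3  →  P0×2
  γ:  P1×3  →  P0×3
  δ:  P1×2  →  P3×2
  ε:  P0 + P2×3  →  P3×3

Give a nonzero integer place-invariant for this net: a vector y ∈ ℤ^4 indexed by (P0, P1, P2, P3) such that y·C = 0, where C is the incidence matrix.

Incidence matrix C (rows=places, cols=transitions):
        α    β    γ    δ    ε
   P0   0    2    3    0   -1
   P1   2    0   -3   -2    0
   P2   3   -3    0    0   -3
   P3  -4    0    0    2    3

Candidate y = [3, 3, 2, 3]; check y·C column-wise:
  col α: 3·0 + 3·2 + 2·3 + 3·-4 = 0
  col β: 3·2 + 3·0 + 2·-3 + 3·0 = 0
  col γ: 3·3 + 3·-3 + 2·0 + 3·0 = 0
  col δ: 3·0 + 3·-2 + 2·0 + 3·2 = 0
  col ε: 3·-1 + 3·0 + 2·-3 + 3·3 = 0

y = (P0:3, P1:3, P2:2, P3:3)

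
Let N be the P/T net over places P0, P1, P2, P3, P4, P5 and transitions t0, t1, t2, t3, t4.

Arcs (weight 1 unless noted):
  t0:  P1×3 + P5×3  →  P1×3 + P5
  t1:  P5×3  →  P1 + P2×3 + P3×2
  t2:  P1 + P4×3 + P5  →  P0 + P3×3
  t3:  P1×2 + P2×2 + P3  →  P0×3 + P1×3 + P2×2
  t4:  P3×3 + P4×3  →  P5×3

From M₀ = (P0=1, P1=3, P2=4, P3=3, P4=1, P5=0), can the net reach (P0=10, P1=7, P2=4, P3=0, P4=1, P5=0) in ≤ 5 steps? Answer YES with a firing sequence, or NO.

depth 0: 1 marking
depth 1: 2 markings reached so far
depth 2: 3 markings reached so far
depth 3: 4 markings reached so far
depth 4: 4 markings reached so far
(frontier empty at depth 4; search complete)
target is not among the 4 markings reachable within 5 steps

NO — not reachable within 5 firings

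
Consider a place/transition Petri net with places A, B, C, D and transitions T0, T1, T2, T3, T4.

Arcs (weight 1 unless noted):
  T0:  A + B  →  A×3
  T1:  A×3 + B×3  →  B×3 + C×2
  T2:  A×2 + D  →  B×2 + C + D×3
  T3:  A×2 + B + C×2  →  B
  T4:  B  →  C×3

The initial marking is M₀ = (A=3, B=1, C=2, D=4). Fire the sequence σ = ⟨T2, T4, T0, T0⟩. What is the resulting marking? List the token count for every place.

(A=5, B=0, C=6, D=6)

step 1: fire T2:  (A=3, B=1, C=2, D=4) → (A=1, B=3, C=3, D=6)
step 2: fire T4:  (A=1, B=3, C=3, D=6) → (A=1, B=2, C=6, D=6)
step 3: fire T0:  (A=1, B=2, C=6, D=6) → (A=3, B=1, C=6, D=6)
step 4: fire T0:  (A=3, B=1, C=6, D=6) → (A=5, B=0, C=6, D=6)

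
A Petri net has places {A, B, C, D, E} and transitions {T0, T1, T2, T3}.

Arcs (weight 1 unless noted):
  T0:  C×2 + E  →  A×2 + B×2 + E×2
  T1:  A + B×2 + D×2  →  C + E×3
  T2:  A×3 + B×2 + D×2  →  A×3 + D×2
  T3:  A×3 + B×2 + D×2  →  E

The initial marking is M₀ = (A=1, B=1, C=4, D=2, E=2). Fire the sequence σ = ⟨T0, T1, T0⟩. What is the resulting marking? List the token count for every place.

step 1: fire T0:  (A=1, B=1, C=4, D=2, E=2) → (A=3, B=3, C=2, D=2, E=3)
step 2: fire T1:  (A=3, B=3, C=2, D=2, E=3) → (A=2, B=1, C=3, D=0, E=6)
step 3: fire T0:  (A=2, B=1, C=3, D=0, E=6) → (A=4, B=3, C=1, D=0, E=7)

(A=4, B=3, C=1, D=0, E=7)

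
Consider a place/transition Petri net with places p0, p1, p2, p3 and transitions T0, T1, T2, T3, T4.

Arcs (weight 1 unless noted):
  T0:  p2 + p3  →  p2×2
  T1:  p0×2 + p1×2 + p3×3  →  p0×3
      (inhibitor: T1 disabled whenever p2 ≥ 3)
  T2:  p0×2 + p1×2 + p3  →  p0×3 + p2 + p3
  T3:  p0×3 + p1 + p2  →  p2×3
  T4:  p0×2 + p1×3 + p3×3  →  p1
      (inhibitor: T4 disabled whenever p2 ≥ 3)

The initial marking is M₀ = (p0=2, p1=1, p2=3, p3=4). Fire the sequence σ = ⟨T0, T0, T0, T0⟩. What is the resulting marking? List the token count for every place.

(p0=2, p1=1, p2=7, p3=0)

step 1: fire T0:  (p0=2, p1=1, p2=3, p3=4) → (p0=2, p1=1, p2=4, p3=3)
step 2: fire T0:  (p0=2, p1=1, p2=4, p3=3) → (p0=2, p1=1, p2=5, p3=2)
step 3: fire T0:  (p0=2, p1=1, p2=5, p3=2) → (p0=2, p1=1, p2=6, p3=1)
step 4: fire T0:  (p0=2, p1=1, p2=6, p3=1) → (p0=2, p1=1, p2=7, p3=0)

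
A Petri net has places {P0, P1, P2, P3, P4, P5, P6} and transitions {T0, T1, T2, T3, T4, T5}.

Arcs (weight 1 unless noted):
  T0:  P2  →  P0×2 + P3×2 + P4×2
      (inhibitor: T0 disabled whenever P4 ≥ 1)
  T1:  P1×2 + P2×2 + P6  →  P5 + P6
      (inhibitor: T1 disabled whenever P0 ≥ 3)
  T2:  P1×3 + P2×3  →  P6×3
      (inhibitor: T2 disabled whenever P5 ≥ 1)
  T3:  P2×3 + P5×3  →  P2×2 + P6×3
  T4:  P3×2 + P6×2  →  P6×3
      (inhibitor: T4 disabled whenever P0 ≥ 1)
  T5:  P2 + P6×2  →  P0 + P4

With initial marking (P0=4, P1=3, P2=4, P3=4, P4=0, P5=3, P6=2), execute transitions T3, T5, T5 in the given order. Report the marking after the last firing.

(P0=6, P1=3, P2=1, P3=4, P4=2, P5=0, P6=1)

step 1: fire T3:  (P0=4, P1=3, P2=4, P3=4, P4=0, P5=3, P6=2) → (P0=4, P1=3, P2=3, P3=4, P4=0, P5=0, P6=5)
step 2: fire T5:  (P0=4, P1=3, P2=3, P3=4, P4=0, P5=0, P6=5) → (P0=5, P1=3, P2=2, P3=4, P4=1, P5=0, P6=3)
step 3: fire T5:  (P0=5, P1=3, P2=2, P3=4, P4=1, P5=0, P6=3) → (P0=6, P1=3, P2=1, P3=4, P4=2, P5=0, P6=1)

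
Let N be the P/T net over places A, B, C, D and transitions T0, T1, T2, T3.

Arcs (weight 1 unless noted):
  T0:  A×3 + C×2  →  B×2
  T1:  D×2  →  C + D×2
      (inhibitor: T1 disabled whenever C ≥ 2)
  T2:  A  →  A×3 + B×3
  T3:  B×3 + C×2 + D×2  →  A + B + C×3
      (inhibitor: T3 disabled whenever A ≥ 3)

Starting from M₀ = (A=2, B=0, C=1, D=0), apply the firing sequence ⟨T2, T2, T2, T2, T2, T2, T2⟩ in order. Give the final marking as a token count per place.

step 1: fire T2:  (A=2, B=0, C=1, D=0) → (A=4, B=3, C=1, D=0)
step 2: fire T2:  (A=4, B=3, C=1, D=0) → (A=6, B=6, C=1, D=0)
step 3: fire T2:  (A=6, B=6, C=1, D=0) → (A=8, B=9, C=1, D=0)
step 4: fire T2:  (A=8, B=9, C=1, D=0) → (A=10, B=12, C=1, D=0)
step 5: fire T2:  (A=10, B=12, C=1, D=0) → (A=12, B=15, C=1, D=0)
step 6: fire T2:  (A=12, B=15, C=1, D=0) → (A=14, B=18, C=1, D=0)
step 7: fire T2:  (A=14, B=18, C=1, D=0) → (A=16, B=21, C=1, D=0)

(A=16, B=21, C=1, D=0)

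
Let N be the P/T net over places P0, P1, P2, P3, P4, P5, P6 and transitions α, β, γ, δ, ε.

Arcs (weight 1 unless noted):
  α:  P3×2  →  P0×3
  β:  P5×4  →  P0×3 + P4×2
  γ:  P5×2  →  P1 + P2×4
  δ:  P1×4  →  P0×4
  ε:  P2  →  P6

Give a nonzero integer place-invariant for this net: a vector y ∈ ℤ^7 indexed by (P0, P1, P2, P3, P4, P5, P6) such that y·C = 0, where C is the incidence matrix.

Incidence matrix C (rows=places, cols=transitions):
        α    β    γ    δ    ε
   P0   3    3    0    4    0
   P1   0    0    1   -4    0
   P2   0    0    4    0   -1
   P3  -2    0    0    0    0
   P4   0    2    0    0    0
   P5   0   -4   -2    0    0
   P6   0    0    0    0    1

Candidate y = [2, 2, 0, 3, -1, 1, 0]; check y·C column-wise:
  col α: 2·3 + 2·0 + 3·-2 + -1·0 + 1·0 = 0
  col β: 2·3 + 2·0 + 3·0 + -1·2 + 1·-4 = 0
  col γ: 2·0 + 2·1 + 0·4 + 3·0 + -1·0 + 1·-2 = 0
  col δ: 2·4 + 2·-4 + 3·0 + -1·0 + 1·0 = 0
  col ε: 2·0 + 2·0 + 0·-1 + 3·0 + -1·0 + 1·0 + 0·1 = 0

y = (P0:2, P1:2, P2:0, P3:3, P4:-1, P5:1, P6:0)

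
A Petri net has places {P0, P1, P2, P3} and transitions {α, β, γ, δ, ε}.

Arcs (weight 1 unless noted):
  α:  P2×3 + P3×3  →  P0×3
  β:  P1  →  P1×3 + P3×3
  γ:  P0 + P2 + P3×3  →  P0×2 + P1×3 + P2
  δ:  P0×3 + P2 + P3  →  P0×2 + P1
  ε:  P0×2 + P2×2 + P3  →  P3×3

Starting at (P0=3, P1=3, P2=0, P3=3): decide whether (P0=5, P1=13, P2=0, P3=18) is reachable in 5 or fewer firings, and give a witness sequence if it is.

NO — not reachable within 5 firings

depth 0: 1 marking
depth 1: 2 markings reached so far
depth 2: 3 markings reached so far
depth 3: 4 markings reached so far
depth 4: 5 markings reached so far
depth 5: 6 markings reached so far
target is not among the 6 markings reachable within 5 steps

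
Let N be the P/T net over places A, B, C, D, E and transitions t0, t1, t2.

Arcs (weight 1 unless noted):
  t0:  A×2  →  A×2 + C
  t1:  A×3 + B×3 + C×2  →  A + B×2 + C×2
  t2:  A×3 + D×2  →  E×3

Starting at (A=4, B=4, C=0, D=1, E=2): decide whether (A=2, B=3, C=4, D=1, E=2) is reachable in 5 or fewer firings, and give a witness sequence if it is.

YES — reachable via ⟨t0, t0, t0, t0, t1⟩ (5 firings)

step 1: fire t0:  (A=4, B=4, C=0, D=1, E=2) → (A=4, B=4, C=1, D=1, E=2)
step 2: fire t0:  (A=4, B=4, C=1, D=1, E=2) → (A=4, B=4, C=2, D=1, E=2)
step 3: fire t0:  (A=4, B=4, C=2, D=1, E=2) → (A=4, B=4, C=3, D=1, E=2)
step 4: fire t0:  (A=4, B=4, C=3, D=1, E=2) → (A=4, B=4, C=4, D=1, E=2)
step 5: fire t1:  (A=4, B=4, C=4, D=1, E=2) → (A=2, B=3, C=4, D=1, E=2)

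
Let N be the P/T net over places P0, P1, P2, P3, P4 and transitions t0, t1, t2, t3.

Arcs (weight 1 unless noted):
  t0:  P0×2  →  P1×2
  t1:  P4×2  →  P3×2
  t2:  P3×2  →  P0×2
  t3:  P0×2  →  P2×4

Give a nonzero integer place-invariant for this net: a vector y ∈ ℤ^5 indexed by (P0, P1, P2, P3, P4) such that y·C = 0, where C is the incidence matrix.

Incidence matrix C (rows=places, cols=transitions):
       t0   t1   t2   t3
   P0  -2    0    2   -2
   P1   2    0    0    0
   P2   0    0    0    4
   P3   0    2   -2    0
   P4   0   -2    0    0

Candidate y = [2, 2, 1, 2, 2]; check y·C column-wise:
  col t0: 2·-2 + 2·2 + 1·0 + 2·0 + 2·0 = 0
  col t1: 2·0 + 2·0 + 1·0 + 2·2 + 2·-2 = 0
  col t2: 2·2 + 2·0 + 1·0 + 2·-2 + 2·0 = 0
  col t3: 2·-2 + 2·0 + 1·4 + 2·0 + 2·0 = 0

y = (P0:2, P1:2, P2:1, P3:2, P4:2)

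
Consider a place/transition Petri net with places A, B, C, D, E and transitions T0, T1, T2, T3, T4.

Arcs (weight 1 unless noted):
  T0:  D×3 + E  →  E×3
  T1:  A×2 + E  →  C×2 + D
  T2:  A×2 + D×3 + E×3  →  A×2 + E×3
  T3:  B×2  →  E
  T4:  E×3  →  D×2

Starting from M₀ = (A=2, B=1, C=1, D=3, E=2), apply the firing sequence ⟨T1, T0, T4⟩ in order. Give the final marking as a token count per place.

(A=0, B=1, C=3, D=3, E=0)

step 1: fire T1:  (A=2, B=1, C=1, D=3, E=2) → (A=0, B=1, C=3, D=4, E=1)
step 2: fire T0:  (A=0, B=1, C=3, D=4, E=1) → (A=0, B=1, C=3, D=1, E=3)
step 3: fire T4:  (A=0, B=1, C=3, D=1, E=3) → (A=0, B=1, C=3, D=3, E=0)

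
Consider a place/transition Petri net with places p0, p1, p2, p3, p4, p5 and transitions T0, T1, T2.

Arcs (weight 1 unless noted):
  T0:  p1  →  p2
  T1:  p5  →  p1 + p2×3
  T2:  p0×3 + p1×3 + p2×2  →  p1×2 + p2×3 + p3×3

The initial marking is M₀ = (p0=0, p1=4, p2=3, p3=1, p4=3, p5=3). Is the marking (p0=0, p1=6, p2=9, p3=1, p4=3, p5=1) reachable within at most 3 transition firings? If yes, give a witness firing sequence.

step 1: fire T1:  (p0=0, p1=4, p2=3, p3=1, p4=3, p5=3) → (p0=0, p1=5, p2=6, p3=1, p4=3, p5=2)
step 2: fire T1:  (p0=0, p1=5, p2=6, p3=1, p4=3, p5=2) → (p0=0, p1=6, p2=9, p3=1, p4=3, p5=1)

YES — reachable via ⟨T1, T1⟩ (2 firings)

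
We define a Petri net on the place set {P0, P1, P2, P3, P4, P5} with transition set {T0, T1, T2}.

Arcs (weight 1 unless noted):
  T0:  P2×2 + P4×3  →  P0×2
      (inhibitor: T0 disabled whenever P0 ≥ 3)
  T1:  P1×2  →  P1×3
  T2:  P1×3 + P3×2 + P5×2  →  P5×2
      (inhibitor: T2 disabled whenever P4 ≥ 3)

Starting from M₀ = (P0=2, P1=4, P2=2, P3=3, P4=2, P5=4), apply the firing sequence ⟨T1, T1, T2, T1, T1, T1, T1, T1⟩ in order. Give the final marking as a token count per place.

step 1: fire T1:  (P0=2, P1=4, P2=2, P3=3, P4=2, P5=4) → (P0=2, P1=5, P2=2, P3=3, P4=2, P5=4)
step 2: fire T1:  (P0=2, P1=5, P2=2, P3=3, P4=2, P5=4) → (P0=2, P1=6, P2=2, P3=3, P4=2, P5=4)
step 3: fire T2:  (P0=2, P1=6, P2=2, P3=3, P4=2, P5=4) → (P0=2, P1=3, P2=2, P3=1, P4=2, P5=4)
step 4: fire T1:  (P0=2, P1=3, P2=2, P3=1, P4=2, P5=4) → (P0=2, P1=4, P2=2, P3=1, P4=2, P5=4)
step 5: fire T1:  (P0=2, P1=4, P2=2, P3=1, P4=2, P5=4) → (P0=2, P1=5, P2=2, P3=1, P4=2, P5=4)
step 6: fire T1:  (P0=2, P1=5, P2=2, P3=1, P4=2, P5=4) → (P0=2, P1=6, P2=2, P3=1, P4=2, P5=4)
step 7: fire T1:  (P0=2, P1=6, P2=2, P3=1, P4=2, P5=4) → (P0=2, P1=7, P2=2, P3=1, P4=2, P5=4)
step 8: fire T1:  (P0=2, P1=7, P2=2, P3=1, P4=2, P5=4) → (P0=2, P1=8, P2=2, P3=1, P4=2, P5=4)

(P0=2, P1=8, P2=2, P3=1, P4=2, P5=4)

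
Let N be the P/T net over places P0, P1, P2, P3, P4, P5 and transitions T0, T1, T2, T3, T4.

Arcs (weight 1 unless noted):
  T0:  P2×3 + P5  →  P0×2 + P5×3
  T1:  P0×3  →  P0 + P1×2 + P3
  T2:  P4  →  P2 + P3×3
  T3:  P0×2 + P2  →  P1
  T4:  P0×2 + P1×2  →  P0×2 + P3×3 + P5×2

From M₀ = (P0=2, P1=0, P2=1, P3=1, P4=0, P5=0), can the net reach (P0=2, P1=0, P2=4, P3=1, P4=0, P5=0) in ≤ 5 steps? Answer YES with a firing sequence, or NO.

depth 0: 1 marking
depth 1: 2 markings reached so far
depth 2: 2 markings reached so far
(frontier empty at depth 2; search complete)
target is not among the 2 markings reachable within 5 steps

NO — not reachable within 5 firings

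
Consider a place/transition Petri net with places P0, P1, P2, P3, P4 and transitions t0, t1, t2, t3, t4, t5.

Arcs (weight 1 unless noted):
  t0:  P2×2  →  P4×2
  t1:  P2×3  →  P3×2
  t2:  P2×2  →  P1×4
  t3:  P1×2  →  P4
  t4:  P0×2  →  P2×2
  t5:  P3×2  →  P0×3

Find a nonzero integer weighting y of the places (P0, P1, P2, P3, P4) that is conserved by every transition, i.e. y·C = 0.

Incidence matrix C (rows=places, cols=transitions):
       t0   t1   t2   t3   t4   t5
   P0   0    0    0    0   -2    3
   P1   0    0    4   -2    0    0
   P2  -2   -3   -2    0    2    0
   P3   0    2    0    0    0   -2
   P4   2    0    0    1    0    0

Candidate y = [2, 1, 2, 3, 2]; check y·C column-wise:
  col t0: 2·0 + 1·0 + 2·-2 + 3·0 + 2·2 = 0
  col t1: 2·0 + 1·0 + 2·-3 + 3·2 + 2·0 = 0
  col t2: 2·0 + 1·4 + 2·-2 + 3·0 + 2·0 = 0
  col t3: 2·0 + 1·-2 + 2·0 + 3·0 + 2·1 = 0
  col t4: 2·-2 + 1·0 + 2·2 + 3·0 + 2·0 = 0
  col t5: 2·3 + 1·0 + 2·0 + 3·-2 + 2·0 = 0

y = (P0:2, P1:1, P2:2, P3:3, P4:2)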